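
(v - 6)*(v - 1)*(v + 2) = v^3 - 5*v^2 - 8*v + 12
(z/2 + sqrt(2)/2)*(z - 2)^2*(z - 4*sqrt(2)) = z^4/2 - 3*sqrt(2)*z^3/2 - 2*z^3 - 2*z^2 + 6*sqrt(2)*z^2 - 6*sqrt(2)*z + 16*z - 16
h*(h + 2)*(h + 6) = h^3 + 8*h^2 + 12*h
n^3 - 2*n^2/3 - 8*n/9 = n*(n - 4/3)*(n + 2/3)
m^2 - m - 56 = (m - 8)*(m + 7)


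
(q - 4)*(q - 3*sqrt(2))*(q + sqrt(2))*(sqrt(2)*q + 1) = sqrt(2)*q^4 - 4*sqrt(2)*q^3 - 3*q^3 - 8*sqrt(2)*q^2 + 12*q^2 - 6*q + 32*sqrt(2)*q + 24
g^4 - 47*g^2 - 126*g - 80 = (g - 8)*(g + 1)*(g + 2)*(g + 5)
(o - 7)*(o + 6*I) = o^2 - 7*o + 6*I*o - 42*I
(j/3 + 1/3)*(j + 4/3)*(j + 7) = j^3/3 + 28*j^2/9 + 53*j/9 + 28/9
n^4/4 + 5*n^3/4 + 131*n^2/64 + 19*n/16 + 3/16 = (n/4 + 1/2)*(n + 1/4)*(n + 3/4)*(n + 2)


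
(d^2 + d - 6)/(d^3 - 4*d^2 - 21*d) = (d - 2)/(d*(d - 7))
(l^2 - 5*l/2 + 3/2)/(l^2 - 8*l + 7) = (l - 3/2)/(l - 7)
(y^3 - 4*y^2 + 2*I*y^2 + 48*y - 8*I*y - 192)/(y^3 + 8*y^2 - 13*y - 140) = (y^2 + 2*I*y + 48)/(y^2 + 12*y + 35)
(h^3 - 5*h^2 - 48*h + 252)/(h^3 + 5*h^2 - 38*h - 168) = (h - 6)/(h + 4)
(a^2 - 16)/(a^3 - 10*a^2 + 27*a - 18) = (a^2 - 16)/(a^3 - 10*a^2 + 27*a - 18)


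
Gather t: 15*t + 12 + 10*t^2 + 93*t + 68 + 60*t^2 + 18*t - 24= 70*t^2 + 126*t + 56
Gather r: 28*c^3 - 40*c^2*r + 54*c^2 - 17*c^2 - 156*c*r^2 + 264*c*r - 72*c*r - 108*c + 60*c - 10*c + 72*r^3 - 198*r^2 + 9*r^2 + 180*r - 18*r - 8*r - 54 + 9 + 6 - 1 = 28*c^3 + 37*c^2 - 58*c + 72*r^3 + r^2*(-156*c - 189) + r*(-40*c^2 + 192*c + 154) - 40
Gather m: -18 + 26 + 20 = 28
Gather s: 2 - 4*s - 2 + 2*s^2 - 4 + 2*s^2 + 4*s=4*s^2 - 4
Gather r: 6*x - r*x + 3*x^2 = -r*x + 3*x^2 + 6*x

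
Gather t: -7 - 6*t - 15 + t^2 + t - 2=t^2 - 5*t - 24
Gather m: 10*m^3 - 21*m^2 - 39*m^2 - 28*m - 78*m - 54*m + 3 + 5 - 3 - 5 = 10*m^3 - 60*m^2 - 160*m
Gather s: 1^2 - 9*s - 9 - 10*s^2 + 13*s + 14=-10*s^2 + 4*s + 6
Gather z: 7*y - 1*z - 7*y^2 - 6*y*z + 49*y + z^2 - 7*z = -7*y^2 + 56*y + z^2 + z*(-6*y - 8)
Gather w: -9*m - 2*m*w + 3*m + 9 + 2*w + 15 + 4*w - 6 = -6*m + w*(6 - 2*m) + 18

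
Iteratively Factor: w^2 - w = (w - 1)*(w)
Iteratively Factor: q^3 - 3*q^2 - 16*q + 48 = (q + 4)*(q^2 - 7*q + 12) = (q - 3)*(q + 4)*(q - 4)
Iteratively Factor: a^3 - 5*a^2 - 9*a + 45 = (a + 3)*(a^2 - 8*a + 15) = (a - 5)*(a + 3)*(a - 3)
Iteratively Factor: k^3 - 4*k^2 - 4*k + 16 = (k - 2)*(k^2 - 2*k - 8) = (k - 2)*(k + 2)*(k - 4)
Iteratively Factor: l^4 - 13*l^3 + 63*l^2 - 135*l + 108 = (l - 3)*(l^3 - 10*l^2 + 33*l - 36) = (l - 4)*(l - 3)*(l^2 - 6*l + 9) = (l - 4)*(l - 3)^2*(l - 3)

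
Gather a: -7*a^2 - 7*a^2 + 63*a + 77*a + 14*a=-14*a^2 + 154*a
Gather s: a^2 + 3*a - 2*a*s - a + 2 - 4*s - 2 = a^2 + 2*a + s*(-2*a - 4)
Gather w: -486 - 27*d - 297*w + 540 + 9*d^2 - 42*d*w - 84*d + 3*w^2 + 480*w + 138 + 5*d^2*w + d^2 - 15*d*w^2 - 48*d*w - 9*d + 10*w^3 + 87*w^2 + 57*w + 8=10*d^2 - 120*d + 10*w^3 + w^2*(90 - 15*d) + w*(5*d^2 - 90*d + 240) + 200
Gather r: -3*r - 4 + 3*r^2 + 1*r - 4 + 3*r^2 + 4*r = 6*r^2 + 2*r - 8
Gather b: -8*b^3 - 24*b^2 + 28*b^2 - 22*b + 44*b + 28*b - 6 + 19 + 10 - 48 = -8*b^3 + 4*b^2 + 50*b - 25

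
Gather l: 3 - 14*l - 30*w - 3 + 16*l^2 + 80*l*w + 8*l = 16*l^2 + l*(80*w - 6) - 30*w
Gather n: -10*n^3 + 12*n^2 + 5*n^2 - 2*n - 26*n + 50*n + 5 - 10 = -10*n^3 + 17*n^2 + 22*n - 5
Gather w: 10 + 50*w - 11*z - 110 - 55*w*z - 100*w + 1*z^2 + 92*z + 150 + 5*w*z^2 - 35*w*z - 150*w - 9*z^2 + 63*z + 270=w*(5*z^2 - 90*z - 200) - 8*z^2 + 144*z + 320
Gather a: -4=-4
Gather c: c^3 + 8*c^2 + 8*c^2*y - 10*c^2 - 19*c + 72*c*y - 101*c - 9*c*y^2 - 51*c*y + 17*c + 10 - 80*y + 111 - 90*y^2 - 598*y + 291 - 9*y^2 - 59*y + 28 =c^3 + c^2*(8*y - 2) + c*(-9*y^2 + 21*y - 103) - 99*y^2 - 737*y + 440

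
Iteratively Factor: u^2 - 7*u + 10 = (u - 5)*(u - 2)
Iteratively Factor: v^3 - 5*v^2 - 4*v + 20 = (v - 2)*(v^2 - 3*v - 10) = (v - 5)*(v - 2)*(v + 2)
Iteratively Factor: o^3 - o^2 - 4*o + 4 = (o - 1)*(o^2 - 4) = (o - 1)*(o + 2)*(o - 2)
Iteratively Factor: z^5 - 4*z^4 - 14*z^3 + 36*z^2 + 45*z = (z)*(z^4 - 4*z^3 - 14*z^2 + 36*z + 45) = z*(z + 1)*(z^3 - 5*z^2 - 9*z + 45) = z*(z - 5)*(z + 1)*(z^2 - 9) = z*(z - 5)*(z - 3)*(z + 1)*(z + 3)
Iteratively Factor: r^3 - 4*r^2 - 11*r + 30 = (r - 5)*(r^2 + r - 6) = (r - 5)*(r - 2)*(r + 3)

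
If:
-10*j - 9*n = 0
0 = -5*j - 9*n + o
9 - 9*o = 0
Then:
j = -1/5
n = 2/9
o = 1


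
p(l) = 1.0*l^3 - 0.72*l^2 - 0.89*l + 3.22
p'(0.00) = -0.89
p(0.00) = 3.22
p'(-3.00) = 30.43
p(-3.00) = -27.59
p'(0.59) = -0.70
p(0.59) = 2.65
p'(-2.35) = 19.06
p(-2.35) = -11.64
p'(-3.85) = 49.12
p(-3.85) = -61.09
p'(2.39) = 12.80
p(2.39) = 10.63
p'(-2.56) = 22.46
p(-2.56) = -16.00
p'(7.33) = 149.74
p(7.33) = 351.84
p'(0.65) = -0.56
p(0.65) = 2.61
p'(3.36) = 28.14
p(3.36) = 30.03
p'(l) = 3.0*l^2 - 1.44*l - 0.89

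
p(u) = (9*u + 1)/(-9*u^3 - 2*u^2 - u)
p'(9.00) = 0.00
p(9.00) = -0.01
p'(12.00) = 0.00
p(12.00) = -0.00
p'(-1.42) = -0.70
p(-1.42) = -0.51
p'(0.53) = 6.74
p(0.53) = -2.37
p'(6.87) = 0.01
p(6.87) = -0.02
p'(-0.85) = -2.85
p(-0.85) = -1.35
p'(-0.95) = -2.15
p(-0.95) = -1.10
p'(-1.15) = -1.28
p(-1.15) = -0.77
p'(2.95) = 0.07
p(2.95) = -0.11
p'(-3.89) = -0.04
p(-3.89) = -0.07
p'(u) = (9*u + 1)*(27*u^2 + 4*u + 1)/(-9*u^3 - 2*u^2 - u)^2 + 9/(-9*u^3 - 2*u^2 - u) = (162*u^3 + 45*u^2 + 4*u + 1)/(u^2*(81*u^4 + 36*u^3 + 22*u^2 + 4*u + 1))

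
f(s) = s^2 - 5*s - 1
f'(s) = 2*s - 5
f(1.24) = -5.66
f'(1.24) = -2.52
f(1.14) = -5.40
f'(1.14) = -2.72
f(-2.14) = 14.28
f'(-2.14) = -9.28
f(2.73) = -7.20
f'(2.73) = 0.46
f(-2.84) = 21.27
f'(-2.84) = -10.68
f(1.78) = -6.73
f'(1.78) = -1.44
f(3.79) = -5.59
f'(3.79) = 2.58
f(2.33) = -7.22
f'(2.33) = -0.34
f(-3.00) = 23.00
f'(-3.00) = -11.00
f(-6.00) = 65.00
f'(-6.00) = -17.00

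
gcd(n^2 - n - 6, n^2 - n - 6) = n^2 - n - 6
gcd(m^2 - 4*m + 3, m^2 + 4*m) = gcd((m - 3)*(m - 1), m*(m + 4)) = 1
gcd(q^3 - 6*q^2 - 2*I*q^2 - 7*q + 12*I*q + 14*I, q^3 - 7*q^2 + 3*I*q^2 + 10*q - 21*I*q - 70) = q^2 + q*(-7 - 2*I) + 14*I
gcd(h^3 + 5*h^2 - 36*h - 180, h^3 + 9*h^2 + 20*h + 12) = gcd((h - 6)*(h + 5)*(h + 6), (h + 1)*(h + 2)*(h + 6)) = h + 6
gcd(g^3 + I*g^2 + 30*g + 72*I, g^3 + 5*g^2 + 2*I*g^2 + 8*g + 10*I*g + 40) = g + 4*I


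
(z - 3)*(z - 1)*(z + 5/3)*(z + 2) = z^4 - z^3/3 - 25*z^2/3 - 7*z/3 + 10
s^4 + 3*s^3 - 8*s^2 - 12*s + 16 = (s - 2)*(s - 1)*(s + 2)*(s + 4)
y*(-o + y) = -o*y + y^2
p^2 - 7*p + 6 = (p - 6)*(p - 1)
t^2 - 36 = (t - 6)*(t + 6)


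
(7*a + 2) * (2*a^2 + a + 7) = 14*a^3 + 11*a^2 + 51*a + 14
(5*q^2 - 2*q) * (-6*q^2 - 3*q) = -30*q^4 - 3*q^3 + 6*q^2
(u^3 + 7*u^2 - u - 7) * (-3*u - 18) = -3*u^4 - 39*u^3 - 123*u^2 + 39*u + 126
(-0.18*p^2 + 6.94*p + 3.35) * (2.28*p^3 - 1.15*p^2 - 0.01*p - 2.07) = -0.4104*p^5 + 16.0302*p^4 - 0.3412*p^3 - 3.5493*p^2 - 14.3993*p - 6.9345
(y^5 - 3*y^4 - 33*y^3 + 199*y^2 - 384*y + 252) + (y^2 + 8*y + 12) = y^5 - 3*y^4 - 33*y^3 + 200*y^2 - 376*y + 264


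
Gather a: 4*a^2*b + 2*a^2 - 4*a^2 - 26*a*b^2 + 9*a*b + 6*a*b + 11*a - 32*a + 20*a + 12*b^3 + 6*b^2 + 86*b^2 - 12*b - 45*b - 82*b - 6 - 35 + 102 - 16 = a^2*(4*b - 2) + a*(-26*b^2 + 15*b - 1) + 12*b^3 + 92*b^2 - 139*b + 45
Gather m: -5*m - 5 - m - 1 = -6*m - 6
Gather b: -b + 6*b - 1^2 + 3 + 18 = 5*b + 20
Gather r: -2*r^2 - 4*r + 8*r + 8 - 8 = -2*r^2 + 4*r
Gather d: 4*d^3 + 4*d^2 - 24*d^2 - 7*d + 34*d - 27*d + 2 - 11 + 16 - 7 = 4*d^3 - 20*d^2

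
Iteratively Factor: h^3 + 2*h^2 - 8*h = (h)*(h^2 + 2*h - 8) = h*(h + 4)*(h - 2)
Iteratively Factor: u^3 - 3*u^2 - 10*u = (u - 5)*(u^2 + 2*u) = (u - 5)*(u + 2)*(u)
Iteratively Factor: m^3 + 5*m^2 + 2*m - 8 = (m + 4)*(m^2 + m - 2) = (m - 1)*(m + 4)*(m + 2)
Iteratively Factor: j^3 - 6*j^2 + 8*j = (j - 4)*(j^2 - 2*j) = j*(j - 4)*(j - 2)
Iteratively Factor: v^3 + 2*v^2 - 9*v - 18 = (v + 3)*(v^2 - v - 6) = (v + 2)*(v + 3)*(v - 3)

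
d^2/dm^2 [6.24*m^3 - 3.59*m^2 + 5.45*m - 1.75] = 37.44*m - 7.18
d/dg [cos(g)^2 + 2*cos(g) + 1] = -2*(cos(g) + 1)*sin(g)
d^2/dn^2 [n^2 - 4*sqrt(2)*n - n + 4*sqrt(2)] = 2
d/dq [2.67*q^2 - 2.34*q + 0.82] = 5.34*q - 2.34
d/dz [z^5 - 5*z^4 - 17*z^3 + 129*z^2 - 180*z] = 5*z^4 - 20*z^3 - 51*z^2 + 258*z - 180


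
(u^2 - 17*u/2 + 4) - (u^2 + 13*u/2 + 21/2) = -15*u - 13/2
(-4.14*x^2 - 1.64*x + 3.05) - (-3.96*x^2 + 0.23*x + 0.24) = -0.18*x^2 - 1.87*x + 2.81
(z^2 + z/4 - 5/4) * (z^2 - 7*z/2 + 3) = z^4 - 13*z^3/4 + 7*z^2/8 + 41*z/8 - 15/4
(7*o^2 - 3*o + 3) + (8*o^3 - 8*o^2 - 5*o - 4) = 8*o^3 - o^2 - 8*o - 1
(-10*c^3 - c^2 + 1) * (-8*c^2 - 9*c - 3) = 80*c^5 + 98*c^4 + 39*c^3 - 5*c^2 - 9*c - 3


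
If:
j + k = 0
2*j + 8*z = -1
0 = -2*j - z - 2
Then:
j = -15/14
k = 15/14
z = 1/7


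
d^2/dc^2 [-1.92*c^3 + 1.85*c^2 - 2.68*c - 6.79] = 3.7 - 11.52*c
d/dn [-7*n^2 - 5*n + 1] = -14*n - 5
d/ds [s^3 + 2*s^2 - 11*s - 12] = 3*s^2 + 4*s - 11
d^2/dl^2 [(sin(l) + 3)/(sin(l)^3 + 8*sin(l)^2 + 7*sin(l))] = (-4*sin(l)^3 - 47*sin(l)^2 - 247*sin(l) - 423 + 417/sin(l) + 714/sin(l)^2 + 294/sin(l)^3)/((sin(l) + 1)^2*(sin(l) + 7)^3)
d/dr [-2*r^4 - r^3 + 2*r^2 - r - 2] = -8*r^3 - 3*r^2 + 4*r - 1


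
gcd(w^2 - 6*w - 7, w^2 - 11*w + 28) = w - 7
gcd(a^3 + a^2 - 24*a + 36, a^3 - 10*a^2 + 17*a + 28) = 1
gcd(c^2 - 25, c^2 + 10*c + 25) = c + 5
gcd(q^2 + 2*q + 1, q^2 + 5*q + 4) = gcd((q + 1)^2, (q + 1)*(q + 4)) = q + 1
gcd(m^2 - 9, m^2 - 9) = m^2 - 9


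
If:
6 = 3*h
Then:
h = 2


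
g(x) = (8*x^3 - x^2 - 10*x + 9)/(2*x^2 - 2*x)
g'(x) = (2 - 4*x)*(8*x^3 - x^2 - 10*x + 9)/(2*x^2 - 2*x)^2 + (24*x^2 - 2*x - 10)/(2*x^2 - 2*x)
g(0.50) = -9.50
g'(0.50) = 10.00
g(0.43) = -10.51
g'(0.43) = 19.10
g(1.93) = 12.11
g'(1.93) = 1.74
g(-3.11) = -8.22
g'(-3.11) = 4.29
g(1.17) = 21.98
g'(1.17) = -96.52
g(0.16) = -27.56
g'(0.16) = 175.53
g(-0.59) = 6.88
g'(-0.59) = 15.74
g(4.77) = 22.43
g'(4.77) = 3.99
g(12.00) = 51.40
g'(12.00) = 4.01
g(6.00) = 27.35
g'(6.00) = 4.00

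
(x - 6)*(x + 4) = x^2 - 2*x - 24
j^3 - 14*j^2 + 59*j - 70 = (j - 7)*(j - 5)*(j - 2)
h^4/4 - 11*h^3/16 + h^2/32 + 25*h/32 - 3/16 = (h/4 + 1/4)*(h - 2)*(h - 3/2)*(h - 1/4)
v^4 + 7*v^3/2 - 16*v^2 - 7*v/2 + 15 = (v - 5/2)*(v - 1)*(v + 1)*(v + 6)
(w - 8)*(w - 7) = w^2 - 15*w + 56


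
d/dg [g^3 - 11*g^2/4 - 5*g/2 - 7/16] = 3*g^2 - 11*g/2 - 5/2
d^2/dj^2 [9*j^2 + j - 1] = 18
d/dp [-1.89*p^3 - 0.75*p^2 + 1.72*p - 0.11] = -5.67*p^2 - 1.5*p + 1.72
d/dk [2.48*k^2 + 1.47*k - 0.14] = 4.96*k + 1.47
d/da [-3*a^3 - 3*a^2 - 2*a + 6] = -9*a^2 - 6*a - 2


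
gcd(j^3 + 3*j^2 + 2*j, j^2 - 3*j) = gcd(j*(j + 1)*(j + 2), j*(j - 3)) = j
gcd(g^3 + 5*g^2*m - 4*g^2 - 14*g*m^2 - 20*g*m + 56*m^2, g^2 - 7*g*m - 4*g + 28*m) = g - 4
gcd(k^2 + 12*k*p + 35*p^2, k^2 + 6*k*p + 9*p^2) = 1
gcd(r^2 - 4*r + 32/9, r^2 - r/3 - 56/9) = r - 8/3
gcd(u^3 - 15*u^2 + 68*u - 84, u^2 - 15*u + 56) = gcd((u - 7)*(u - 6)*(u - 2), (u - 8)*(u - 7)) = u - 7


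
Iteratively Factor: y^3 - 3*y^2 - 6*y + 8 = (y - 4)*(y^2 + y - 2) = (y - 4)*(y - 1)*(y + 2)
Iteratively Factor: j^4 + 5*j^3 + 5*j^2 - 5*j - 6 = (j + 1)*(j^3 + 4*j^2 + j - 6) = (j + 1)*(j + 3)*(j^2 + j - 2) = (j - 1)*(j + 1)*(j + 3)*(j + 2)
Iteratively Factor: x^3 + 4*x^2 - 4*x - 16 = (x + 4)*(x^2 - 4) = (x + 2)*(x + 4)*(x - 2)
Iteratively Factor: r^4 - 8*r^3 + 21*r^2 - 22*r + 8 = (r - 1)*(r^3 - 7*r^2 + 14*r - 8) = (r - 1)^2*(r^2 - 6*r + 8) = (r - 2)*(r - 1)^2*(r - 4)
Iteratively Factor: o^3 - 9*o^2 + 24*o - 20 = (o - 2)*(o^2 - 7*o + 10) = (o - 5)*(o - 2)*(o - 2)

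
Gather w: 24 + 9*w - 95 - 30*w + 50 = -21*w - 21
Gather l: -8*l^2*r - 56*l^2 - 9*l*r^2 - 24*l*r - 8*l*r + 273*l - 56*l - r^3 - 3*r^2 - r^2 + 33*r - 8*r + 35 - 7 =l^2*(-8*r - 56) + l*(-9*r^2 - 32*r + 217) - r^3 - 4*r^2 + 25*r + 28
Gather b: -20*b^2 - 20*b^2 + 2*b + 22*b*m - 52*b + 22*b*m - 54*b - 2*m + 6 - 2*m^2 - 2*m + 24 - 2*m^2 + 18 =-40*b^2 + b*(44*m - 104) - 4*m^2 - 4*m + 48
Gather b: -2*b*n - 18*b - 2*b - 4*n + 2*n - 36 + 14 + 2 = b*(-2*n - 20) - 2*n - 20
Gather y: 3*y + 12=3*y + 12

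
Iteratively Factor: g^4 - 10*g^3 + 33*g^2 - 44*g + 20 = (g - 2)*(g^3 - 8*g^2 + 17*g - 10) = (g - 2)^2*(g^2 - 6*g + 5) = (g - 2)^2*(g - 1)*(g - 5)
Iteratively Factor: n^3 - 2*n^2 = (n)*(n^2 - 2*n) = n*(n - 2)*(n)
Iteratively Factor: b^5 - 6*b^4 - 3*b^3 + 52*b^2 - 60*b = (b - 2)*(b^4 - 4*b^3 - 11*b^2 + 30*b) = (b - 5)*(b - 2)*(b^3 + b^2 - 6*b) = (b - 5)*(b - 2)^2*(b^2 + 3*b) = (b - 5)*(b - 2)^2*(b + 3)*(b)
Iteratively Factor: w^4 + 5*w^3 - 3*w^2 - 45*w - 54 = (w + 3)*(w^3 + 2*w^2 - 9*w - 18) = (w - 3)*(w + 3)*(w^2 + 5*w + 6) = (w - 3)*(w + 2)*(w + 3)*(w + 3)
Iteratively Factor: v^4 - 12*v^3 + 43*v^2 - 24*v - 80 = (v - 4)*(v^3 - 8*v^2 + 11*v + 20) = (v - 4)^2*(v^2 - 4*v - 5) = (v - 4)^2*(v + 1)*(v - 5)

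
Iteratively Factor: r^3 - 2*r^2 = (r - 2)*(r^2) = r*(r - 2)*(r)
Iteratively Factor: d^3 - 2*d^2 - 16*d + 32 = (d - 2)*(d^2 - 16) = (d - 2)*(d + 4)*(d - 4)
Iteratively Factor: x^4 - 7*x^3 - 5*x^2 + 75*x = (x - 5)*(x^3 - 2*x^2 - 15*x) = x*(x - 5)*(x^2 - 2*x - 15) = x*(x - 5)^2*(x + 3)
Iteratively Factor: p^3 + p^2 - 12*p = (p - 3)*(p^2 + 4*p) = (p - 3)*(p + 4)*(p)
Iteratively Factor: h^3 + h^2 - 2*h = (h - 1)*(h^2 + 2*h) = (h - 1)*(h + 2)*(h)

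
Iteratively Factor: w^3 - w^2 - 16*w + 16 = (w + 4)*(w^2 - 5*w + 4) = (w - 4)*(w + 4)*(w - 1)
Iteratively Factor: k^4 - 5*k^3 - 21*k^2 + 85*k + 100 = (k - 5)*(k^3 - 21*k - 20) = (k - 5)^2*(k^2 + 5*k + 4) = (k - 5)^2*(k + 1)*(k + 4)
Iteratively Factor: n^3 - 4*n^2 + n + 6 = (n + 1)*(n^2 - 5*n + 6) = (n - 3)*(n + 1)*(n - 2)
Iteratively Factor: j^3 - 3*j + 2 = (j - 1)*(j^2 + j - 2) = (j - 1)^2*(j + 2)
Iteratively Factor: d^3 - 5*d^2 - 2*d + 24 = (d - 4)*(d^2 - d - 6) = (d - 4)*(d + 2)*(d - 3)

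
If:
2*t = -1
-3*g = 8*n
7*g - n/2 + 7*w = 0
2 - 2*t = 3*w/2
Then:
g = -224/115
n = 84/115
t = -1/2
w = 2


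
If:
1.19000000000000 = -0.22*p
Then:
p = -5.41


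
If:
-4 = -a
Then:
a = 4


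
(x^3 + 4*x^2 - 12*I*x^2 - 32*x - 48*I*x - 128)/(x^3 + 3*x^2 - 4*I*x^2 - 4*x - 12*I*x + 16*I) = (x - 8*I)/(x - 1)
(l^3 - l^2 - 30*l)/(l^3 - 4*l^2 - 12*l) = (l + 5)/(l + 2)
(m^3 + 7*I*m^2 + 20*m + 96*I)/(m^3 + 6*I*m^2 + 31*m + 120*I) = (m - 4*I)/(m - 5*I)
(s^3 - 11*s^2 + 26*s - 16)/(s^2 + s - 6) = (s^2 - 9*s + 8)/(s + 3)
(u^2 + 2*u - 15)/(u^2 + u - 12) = (u + 5)/(u + 4)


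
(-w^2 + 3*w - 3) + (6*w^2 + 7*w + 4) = 5*w^2 + 10*w + 1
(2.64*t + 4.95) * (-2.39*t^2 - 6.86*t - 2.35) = -6.3096*t^3 - 29.9409*t^2 - 40.161*t - 11.6325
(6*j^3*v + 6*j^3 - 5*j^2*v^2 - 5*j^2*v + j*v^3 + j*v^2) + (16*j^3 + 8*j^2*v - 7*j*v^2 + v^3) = 6*j^3*v + 22*j^3 - 5*j^2*v^2 + 3*j^2*v + j*v^3 - 6*j*v^2 + v^3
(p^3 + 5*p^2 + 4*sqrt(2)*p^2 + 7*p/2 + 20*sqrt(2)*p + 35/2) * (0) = 0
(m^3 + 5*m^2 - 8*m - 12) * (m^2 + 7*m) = m^5 + 12*m^4 + 27*m^3 - 68*m^2 - 84*m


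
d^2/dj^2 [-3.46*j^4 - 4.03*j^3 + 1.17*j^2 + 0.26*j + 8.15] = -41.52*j^2 - 24.18*j + 2.34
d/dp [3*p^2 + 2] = 6*p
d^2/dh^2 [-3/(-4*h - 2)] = 12/(2*h + 1)^3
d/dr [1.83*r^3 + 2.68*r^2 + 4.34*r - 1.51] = 5.49*r^2 + 5.36*r + 4.34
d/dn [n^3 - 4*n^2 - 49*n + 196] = 3*n^2 - 8*n - 49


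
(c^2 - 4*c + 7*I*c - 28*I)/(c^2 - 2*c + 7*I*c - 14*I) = (c - 4)/(c - 2)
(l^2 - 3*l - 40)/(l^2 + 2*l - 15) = (l - 8)/(l - 3)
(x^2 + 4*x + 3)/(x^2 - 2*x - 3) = (x + 3)/(x - 3)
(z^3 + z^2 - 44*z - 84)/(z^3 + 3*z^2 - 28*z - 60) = (z - 7)/(z - 5)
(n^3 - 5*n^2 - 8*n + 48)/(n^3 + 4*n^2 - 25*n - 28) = (n^2 - n - 12)/(n^2 + 8*n + 7)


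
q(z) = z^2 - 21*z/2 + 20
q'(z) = 2*z - 21/2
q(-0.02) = 20.21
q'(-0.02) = -10.54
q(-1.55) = 38.68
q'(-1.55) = -13.60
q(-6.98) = 142.01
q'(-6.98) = -24.46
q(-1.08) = 32.51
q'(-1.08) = -12.66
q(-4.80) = 93.44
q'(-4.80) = -20.10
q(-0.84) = 29.53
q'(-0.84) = -12.18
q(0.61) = 13.97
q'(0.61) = -9.28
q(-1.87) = 43.13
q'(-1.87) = -14.24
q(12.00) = 38.00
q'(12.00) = 13.50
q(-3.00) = 60.50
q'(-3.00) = -16.50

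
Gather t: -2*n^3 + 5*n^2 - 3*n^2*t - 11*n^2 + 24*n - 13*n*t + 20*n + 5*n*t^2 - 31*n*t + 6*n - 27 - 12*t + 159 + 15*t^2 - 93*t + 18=-2*n^3 - 6*n^2 + 50*n + t^2*(5*n + 15) + t*(-3*n^2 - 44*n - 105) + 150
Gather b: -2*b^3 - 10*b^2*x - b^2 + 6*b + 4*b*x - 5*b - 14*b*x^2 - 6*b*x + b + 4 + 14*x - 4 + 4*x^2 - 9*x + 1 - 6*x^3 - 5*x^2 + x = -2*b^3 + b^2*(-10*x - 1) + b*(-14*x^2 - 2*x + 2) - 6*x^3 - x^2 + 6*x + 1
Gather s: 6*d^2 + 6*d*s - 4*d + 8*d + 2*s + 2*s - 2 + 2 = 6*d^2 + 4*d + s*(6*d + 4)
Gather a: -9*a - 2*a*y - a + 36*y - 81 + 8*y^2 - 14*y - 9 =a*(-2*y - 10) + 8*y^2 + 22*y - 90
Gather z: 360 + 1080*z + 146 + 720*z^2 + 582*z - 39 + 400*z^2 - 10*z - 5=1120*z^2 + 1652*z + 462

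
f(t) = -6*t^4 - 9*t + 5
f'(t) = -24*t^3 - 9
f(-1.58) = -18.17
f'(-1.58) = 85.66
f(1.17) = -16.77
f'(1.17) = -47.44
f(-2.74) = -308.52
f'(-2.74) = 484.70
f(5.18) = -4361.49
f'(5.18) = -3344.80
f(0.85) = -5.78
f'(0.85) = -23.74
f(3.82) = -1307.01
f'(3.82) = -1346.83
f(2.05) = -119.42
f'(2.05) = -215.76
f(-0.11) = 5.99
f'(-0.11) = -8.97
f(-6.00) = -7717.00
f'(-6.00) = 5175.00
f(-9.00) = -39280.00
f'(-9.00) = 17487.00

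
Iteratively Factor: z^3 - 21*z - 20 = (z + 4)*(z^2 - 4*z - 5) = (z + 1)*(z + 4)*(z - 5)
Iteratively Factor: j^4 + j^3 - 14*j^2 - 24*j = (j + 2)*(j^3 - j^2 - 12*j) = j*(j + 2)*(j^2 - j - 12) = j*(j - 4)*(j + 2)*(j + 3)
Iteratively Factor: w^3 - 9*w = (w + 3)*(w^2 - 3*w) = w*(w + 3)*(w - 3)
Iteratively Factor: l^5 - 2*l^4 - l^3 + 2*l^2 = (l + 1)*(l^4 - 3*l^3 + 2*l^2) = (l - 2)*(l + 1)*(l^3 - l^2) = l*(l - 2)*(l + 1)*(l^2 - l) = l*(l - 2)*(l - 1)*(l + 1)*(l)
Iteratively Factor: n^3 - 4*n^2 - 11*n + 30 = (n - 2)*(n^2 - 2*n - 15) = (n - 2)*(n + 3)*(n - 5)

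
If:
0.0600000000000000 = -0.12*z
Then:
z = -0.50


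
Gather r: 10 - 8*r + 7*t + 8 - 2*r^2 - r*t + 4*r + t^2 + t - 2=-2*r^2 + r*(-t - 4) + t^2 + 8*t + 16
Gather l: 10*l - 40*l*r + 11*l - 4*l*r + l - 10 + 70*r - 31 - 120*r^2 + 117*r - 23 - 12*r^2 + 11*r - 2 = l*(22 - 44*r) - 132*r^2 + 198*r - 66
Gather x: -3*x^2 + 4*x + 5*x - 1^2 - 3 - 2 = -3*x^2 + 9*x - 6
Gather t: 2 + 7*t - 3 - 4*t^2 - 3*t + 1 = -4*t^2 + 4*t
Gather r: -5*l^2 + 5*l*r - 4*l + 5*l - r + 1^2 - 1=-5*l^2 + l + r*(5*l - 1)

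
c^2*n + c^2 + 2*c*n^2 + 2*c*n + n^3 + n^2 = (c + n)^2*(n + 1)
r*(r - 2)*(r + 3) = r^3 + r^2 - 6*r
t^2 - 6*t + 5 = (t - 5)*(t - 1)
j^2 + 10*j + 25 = (j + 5)^2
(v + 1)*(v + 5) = v^2 + 6*v + 5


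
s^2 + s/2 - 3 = (s - 3/2)*(s + 2)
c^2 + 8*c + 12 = (c + 2)*(c + 6)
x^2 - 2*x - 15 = (x - 5)*(x + 3)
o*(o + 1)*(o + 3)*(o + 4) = o^4 + 8*o^3 + 19*o^2 + 12*o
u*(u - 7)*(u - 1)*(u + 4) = u^4 - 4*u^3 - 25*u^2 + 28*u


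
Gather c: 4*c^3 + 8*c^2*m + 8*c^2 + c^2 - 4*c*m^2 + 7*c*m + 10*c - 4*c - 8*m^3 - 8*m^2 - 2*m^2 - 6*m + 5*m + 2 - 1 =4*c^3 + c^2*(8*m + 9) + c*(-4*m^2 + 7*m + 6) - 8*m^3 - 10*m^2 - m + 1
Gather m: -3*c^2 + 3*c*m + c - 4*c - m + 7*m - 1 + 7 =-3*c^2 - 3*c + m*(3*c + 6) + 6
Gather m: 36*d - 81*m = 36*d - 81*m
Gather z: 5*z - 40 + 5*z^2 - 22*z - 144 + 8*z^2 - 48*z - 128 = 13*z^2 - 65*z - 312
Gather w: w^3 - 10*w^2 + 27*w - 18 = w^3 - 10*w^2 + 27*w - 18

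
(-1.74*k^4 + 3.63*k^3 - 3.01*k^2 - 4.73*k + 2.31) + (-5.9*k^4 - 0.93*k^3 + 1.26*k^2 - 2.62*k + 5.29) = -7.64*k^4 + 2.7*k^3 - 1.75*k^2 - 7.35*k + 7.6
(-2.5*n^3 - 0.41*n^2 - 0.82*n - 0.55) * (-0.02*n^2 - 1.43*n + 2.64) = 0.05*n^5 + 3.5832*n^4 - 5.9973*n^3 + 0.1012*n^2 - 1.3783*n - 1.452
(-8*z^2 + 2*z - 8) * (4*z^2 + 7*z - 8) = -32*z^4 - 48*z^3 + 46*z^2 - 72*z + 64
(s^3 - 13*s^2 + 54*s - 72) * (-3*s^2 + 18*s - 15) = -3*s^5 + 57*s^4 - 411*s^3 + 1383*s^2 - 2106*s + 1080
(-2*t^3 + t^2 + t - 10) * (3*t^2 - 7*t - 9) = -6*t^5 + 17*t^4 + 14*t^3 - 46*t^2 + 61*t + 90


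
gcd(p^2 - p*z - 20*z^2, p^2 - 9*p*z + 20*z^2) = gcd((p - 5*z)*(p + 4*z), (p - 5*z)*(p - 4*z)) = -p + 5*z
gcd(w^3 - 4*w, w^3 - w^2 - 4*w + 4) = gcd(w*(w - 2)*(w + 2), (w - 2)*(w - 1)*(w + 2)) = w^2 - 4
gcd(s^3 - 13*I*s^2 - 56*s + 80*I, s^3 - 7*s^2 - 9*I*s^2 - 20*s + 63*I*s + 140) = s^2 - 9*I*s - 20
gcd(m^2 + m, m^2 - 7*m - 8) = m + 1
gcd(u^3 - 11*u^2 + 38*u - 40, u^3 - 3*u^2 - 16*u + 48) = u - 4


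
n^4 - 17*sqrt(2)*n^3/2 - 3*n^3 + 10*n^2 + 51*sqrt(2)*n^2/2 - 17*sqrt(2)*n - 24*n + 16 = (n - 2)*(n - 1)*(n - 8*sqrt(2))*(n - sqrt(2)/2)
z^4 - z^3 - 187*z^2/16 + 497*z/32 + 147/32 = (z - 3)*(z - 7/4)*(z + 1/4)*(z + 7/2)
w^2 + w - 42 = (w - 6)*(w + 7)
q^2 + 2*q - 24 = (q - 4)*(q + 6)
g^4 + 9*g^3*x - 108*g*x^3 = g*(g - 3*x)*(g + 6*x)^2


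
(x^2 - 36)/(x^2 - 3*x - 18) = (x + 6)/(x + 3)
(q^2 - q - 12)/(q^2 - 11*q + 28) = (q + 3)/(q - 7)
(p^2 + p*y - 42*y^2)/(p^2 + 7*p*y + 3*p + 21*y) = (p - 6*y)/(p + 3)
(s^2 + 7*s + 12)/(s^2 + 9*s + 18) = (s + 4)/(s + 6)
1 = 1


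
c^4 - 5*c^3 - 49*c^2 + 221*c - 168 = (c - 8)*(c - 3)*(c - 1)*(c + 7)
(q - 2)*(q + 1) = q^2 - q - 2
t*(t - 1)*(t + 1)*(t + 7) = t^4 + 7*t^3 - t^2 - 7*t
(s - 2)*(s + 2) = s^2 - 4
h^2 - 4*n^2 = (h - 2*n)*(h + 2*n)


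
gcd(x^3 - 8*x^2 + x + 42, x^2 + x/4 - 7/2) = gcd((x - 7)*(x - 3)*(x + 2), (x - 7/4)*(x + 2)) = x + 2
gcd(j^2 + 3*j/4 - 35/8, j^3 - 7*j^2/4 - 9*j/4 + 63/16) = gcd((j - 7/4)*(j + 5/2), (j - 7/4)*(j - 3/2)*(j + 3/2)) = j - 7/4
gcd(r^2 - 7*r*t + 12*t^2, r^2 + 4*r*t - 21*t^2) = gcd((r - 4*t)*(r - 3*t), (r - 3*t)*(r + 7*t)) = r - 3*t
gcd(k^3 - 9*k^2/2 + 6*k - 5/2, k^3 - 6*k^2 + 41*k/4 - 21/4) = k - 1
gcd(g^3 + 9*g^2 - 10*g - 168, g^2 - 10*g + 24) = g - 4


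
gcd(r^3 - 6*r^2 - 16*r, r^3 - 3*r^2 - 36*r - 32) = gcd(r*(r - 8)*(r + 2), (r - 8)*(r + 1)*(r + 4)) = r - 8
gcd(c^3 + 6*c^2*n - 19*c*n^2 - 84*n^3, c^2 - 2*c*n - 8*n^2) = c - 4*n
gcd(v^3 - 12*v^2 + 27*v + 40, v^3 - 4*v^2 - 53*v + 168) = v - 8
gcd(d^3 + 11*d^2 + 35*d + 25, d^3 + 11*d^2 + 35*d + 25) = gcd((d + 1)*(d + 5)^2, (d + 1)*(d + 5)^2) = d^3 + 11*d^2 + 35*d + 25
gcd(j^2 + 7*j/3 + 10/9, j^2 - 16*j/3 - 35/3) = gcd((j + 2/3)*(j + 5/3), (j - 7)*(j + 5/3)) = j + 5/3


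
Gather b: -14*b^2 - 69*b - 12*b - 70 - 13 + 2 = -14*b^2 - 81*b - 81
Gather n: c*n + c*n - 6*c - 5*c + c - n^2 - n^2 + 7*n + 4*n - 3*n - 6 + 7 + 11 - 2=-10*c - 2*n^2 + n*(2*c + 8) + 10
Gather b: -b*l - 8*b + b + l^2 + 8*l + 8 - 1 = b*(-l - 7) + l^2 + 8*l + 7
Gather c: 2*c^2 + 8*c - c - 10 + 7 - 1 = 2*c^2 + 7*c - 4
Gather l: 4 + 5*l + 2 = 5*l + 6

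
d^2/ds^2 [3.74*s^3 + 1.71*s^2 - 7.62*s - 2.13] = 22.44*s + 3.42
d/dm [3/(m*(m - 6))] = 6*(3 - m)/(m^2*(m^2 - 12*m + 36))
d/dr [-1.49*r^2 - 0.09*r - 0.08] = -2.98*r - 0.09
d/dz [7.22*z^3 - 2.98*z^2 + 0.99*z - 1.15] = 21.66*z^2 - 5.96*z + 0.99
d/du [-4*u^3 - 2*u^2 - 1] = 4*u*(-3*u - 1)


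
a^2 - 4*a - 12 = (a - 6)*(a + 2)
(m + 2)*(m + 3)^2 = m^3 + 8*m^2 + 21*m + 18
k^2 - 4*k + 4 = (k - 2)^2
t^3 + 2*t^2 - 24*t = t*(t - 4)*(t + 6)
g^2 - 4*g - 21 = (g - 7)*(g + 3)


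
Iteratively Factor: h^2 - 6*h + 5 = (h - 1)*(h - 5)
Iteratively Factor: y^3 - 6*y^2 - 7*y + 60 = (y - 4)*(y^2 - 2*y - 15) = (y - 5)*(y - 4)*(y + 3)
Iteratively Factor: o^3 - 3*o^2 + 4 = (o - 2)*(o^2 - o - 2) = (o - 2)^2*(o + 1)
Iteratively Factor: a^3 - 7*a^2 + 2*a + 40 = (a + 2)*(a^2 - 9*a + 20) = (a - 5)*(a + 2)*(a - 4)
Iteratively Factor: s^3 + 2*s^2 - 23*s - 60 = (s + 3)*(s^2 - s - 20) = (s - 5)*(s + 3)*(s + 4)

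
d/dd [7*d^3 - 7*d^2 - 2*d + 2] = 21*d^2 - 14*d - 2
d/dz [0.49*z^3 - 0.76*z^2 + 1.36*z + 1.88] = 1.47*z^2 - 1.52*z + 1.36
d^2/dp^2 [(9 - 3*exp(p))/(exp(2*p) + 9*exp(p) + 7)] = 3*(-exp(4*p) + 21*exp(3*p) + 123*exp(2*p) + 222*exp(p) - 238)*exp(p)/(exp(6*p) + 27*exp(5*p) + 264*exp(4*p) + 1107*exp(3*p) + 1848*exp(2*p) + 1323*exp(p) + 343)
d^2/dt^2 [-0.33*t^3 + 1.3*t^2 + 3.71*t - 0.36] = 2.6 - 1.98*t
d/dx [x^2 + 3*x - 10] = 2*x + 3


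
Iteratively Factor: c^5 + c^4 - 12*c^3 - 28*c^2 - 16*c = (c + 2)*(c^4 - c^3 - 10*c^2 - 8*c) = (c + 1)*(c + 2)*(c^3 - 2*c^2 - 8*c) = c*(c + 1)*(c + 2)*(c^2 - 2*c - 8) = c*(c + 1)*(c + 2)^2*(c - 4)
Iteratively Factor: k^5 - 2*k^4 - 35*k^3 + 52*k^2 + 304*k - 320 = (k + 4)*(k^4 - 6*k^3 - 11*k^2 + 96*k - 80) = (k - 4)*(k + 4)*(k^3 - 2*k^2 - 19*k + 20) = (k - 4)*(k + 4)^2*(k^2 - 6*k + 5) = (k - 5)*(k - 4)*(k + 4)^2*(k - 1)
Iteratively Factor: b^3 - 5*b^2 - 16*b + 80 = (b - 5)*(b^2 - 16) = (b - 5)*(b + 4)*(b - 4)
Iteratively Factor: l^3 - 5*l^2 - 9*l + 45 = (l + 3)*(l^2 - 8*l + 15) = (l - 3)*(l + 3)*(l - 5)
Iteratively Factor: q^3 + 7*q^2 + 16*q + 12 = (q + 2)*(q^2 + 5*q + 6) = (q + 2)^2*(q + 3)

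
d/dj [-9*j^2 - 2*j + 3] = -18*j - 2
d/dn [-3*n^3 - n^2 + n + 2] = -9*n^2 - 2*n + 1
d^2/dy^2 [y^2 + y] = 2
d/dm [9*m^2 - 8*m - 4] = 18*m - 8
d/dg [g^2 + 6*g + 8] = 2*g + 6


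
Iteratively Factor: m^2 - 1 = (m - 1)*(m + 1)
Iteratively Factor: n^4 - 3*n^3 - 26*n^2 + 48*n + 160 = (n - 5)*(n^3 + 2*n^2 - 16*n - 32) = (n - 5)*(n + 2)*(n^2 - 16) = (n - 5)*(n + 2)*(n + 4)*(n - 4)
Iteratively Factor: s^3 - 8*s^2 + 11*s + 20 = (s - 4)*(s^2 - 4*s - 5) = (s - 4)*(s + 1)*(s - 5)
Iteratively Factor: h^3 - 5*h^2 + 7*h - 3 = (h - 3)*(h^2 - 2*h + 1) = (h - 3)*(h - 1)*(h - 1)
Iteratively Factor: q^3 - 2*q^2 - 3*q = (q + 1)*(q^2 - 3*q) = (q - 3)*(q + 1)*(q)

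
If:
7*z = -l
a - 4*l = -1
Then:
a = -28*z - 1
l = -7*z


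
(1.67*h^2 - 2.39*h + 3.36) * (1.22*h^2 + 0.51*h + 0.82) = 2.0374*h^4 - 2.0641*h^3 + 4.2497*h^2 - 0.2462*h + 2.7552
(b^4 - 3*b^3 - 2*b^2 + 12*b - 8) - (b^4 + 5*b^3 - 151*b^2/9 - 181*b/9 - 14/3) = -8*b^3 + 133*b^2/9 + 289*b/9 - 10/3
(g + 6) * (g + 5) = g^2 + 11*g + 30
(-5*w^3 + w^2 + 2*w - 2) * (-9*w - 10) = 45*w^4 + 41*w^3 - 28*w^2 - 2*w + 20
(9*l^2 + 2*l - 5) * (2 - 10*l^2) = -90*l^4 - 20*l^3 + 68*l^2 + 4*l - 10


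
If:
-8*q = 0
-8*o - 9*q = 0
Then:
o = 0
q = 0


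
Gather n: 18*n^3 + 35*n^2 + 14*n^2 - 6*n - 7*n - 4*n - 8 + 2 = 18*n^3 + 49*n^2 - 17*n - 6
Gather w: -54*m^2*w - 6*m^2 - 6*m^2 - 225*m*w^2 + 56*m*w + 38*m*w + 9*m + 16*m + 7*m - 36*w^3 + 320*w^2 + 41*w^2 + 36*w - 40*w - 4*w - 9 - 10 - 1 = -12*m^2 + 32*m - 36*w^3 + w^2*(361 - 225*m) + w*(-54*m^2 + 94*m - 8) - 20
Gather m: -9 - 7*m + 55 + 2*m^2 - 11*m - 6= 2*m^2 - 18*m + 40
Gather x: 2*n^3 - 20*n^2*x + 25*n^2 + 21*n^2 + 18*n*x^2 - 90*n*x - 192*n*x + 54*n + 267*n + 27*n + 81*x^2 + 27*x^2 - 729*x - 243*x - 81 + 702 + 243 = 2*n^3 + 46*n^2 + 348*n + x^2*(18*n + 108) + x*(-20*n^2 - 282*n - 972) + 864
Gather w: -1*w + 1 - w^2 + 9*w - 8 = -w^2 + 8*w - 7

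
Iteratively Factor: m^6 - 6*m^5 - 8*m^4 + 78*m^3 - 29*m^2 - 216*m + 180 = (m - 1)*(m^5 - 5*m^4 - 13*m^3 + 65*m^2 + 36*m - 180) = (m - 1)*(m + 2)*(m^4 - 7*m^3 + m^2 + 63*m - 90) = (m - 2)*(m - 1)*(m + 2)*(m^3 - 5*m^2 - 9*m + 45) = (m - 3)*(m - 2)*(m - 1)*(m + 2)*(m^2 - 2*m - 15) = (m - 3)*(m - 2)*(m - 1)*(m + 2)*(m + 3)*(m - 5)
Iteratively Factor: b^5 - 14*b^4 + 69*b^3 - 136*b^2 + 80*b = (b - 1)*(b^4 - 13*b^3 + 56*b^2 - 80*b) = (b - 4)*(b - 1)*(b^3 - 9*b^2 + 20*b) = (b - 4)^2*(b - 1)*(b^2 - 5*b) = b*(b - 4)^2*(b - 1)*(b - 5)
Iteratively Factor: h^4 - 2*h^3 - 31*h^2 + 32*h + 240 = (h + 3)*(h^3 - 5*h^2 - 16*h + 80) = (h + 3)*(h + 4)*(h^2 - 9*h + 20) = (h - 4)*(h + 3)*(h + 4)*(h - 5)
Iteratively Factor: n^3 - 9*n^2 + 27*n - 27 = (n - 3)*(n^2 - 6*n + 9) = (n - 3)^2*(n - 3)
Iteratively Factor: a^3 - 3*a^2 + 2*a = (a - 2)*(a^2 - a) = (a - 2)*(a - 1)*(a)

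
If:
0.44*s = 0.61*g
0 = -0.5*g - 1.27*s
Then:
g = 0.00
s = 0.00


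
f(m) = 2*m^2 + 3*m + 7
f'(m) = 4*m + 3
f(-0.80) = 5.88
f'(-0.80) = -0.20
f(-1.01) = 6.01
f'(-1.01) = -1.04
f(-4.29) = 30.94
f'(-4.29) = -14.16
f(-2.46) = 11.72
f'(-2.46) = -6.84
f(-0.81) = 5.88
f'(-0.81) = -0.24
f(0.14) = 7.46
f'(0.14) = 3.56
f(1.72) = 18.08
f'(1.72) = 9.88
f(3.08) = 35.21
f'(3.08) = 15.32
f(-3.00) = 16.00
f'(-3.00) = -9.00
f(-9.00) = 142.00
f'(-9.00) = -33.00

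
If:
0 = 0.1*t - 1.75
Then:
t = 17.50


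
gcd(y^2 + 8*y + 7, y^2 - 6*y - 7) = y + 1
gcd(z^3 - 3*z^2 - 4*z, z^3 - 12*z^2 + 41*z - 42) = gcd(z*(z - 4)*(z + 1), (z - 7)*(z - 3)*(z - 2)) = 1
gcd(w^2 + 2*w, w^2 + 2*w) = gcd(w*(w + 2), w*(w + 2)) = w^2 + 2*w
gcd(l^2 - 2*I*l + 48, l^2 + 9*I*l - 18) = l + 6*I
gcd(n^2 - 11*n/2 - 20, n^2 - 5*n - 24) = n - 8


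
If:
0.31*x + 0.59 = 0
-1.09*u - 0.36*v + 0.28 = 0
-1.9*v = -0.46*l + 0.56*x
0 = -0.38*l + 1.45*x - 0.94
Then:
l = -9.74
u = 0.85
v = -1.80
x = -1.90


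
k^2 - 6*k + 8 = (k - 4)*(k - 2)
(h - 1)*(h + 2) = h^2 + h - 2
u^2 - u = u*(u - 1)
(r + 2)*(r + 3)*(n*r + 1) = n*r^3 + 5*n*r^2 + 6*n*r + r^2 + 5*r + 6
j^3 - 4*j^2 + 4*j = j*(j - 2)^2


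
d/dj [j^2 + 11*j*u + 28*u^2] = 2*j + 11*u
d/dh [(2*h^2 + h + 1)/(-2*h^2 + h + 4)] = (4*h^2 + 20*h + 3)/(4*h^4 - 4*h^3 - 15*h^2 + 8*h + 16)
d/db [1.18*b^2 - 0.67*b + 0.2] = 2.36*b - 0.67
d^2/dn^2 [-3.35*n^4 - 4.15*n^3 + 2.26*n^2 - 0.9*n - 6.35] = -40.2*n^2 - 24.9*n + 4.52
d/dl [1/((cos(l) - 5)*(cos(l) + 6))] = (sin(l) + sin(2*l))/((cos(l) - 5)^2*(cos(l) + 6)^2)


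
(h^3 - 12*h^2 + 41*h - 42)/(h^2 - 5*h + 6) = h - 7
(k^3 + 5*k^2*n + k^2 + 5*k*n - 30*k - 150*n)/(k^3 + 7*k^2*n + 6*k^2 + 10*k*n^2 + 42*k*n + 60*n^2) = (k - 5)/(k + 2*n)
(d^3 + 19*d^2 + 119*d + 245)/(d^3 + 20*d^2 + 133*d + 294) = (d + 5)/(d + 6)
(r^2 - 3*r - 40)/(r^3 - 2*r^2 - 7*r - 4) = (-r^2 + 3*r + 40)/(-r^3 + 2*r^2 + 7*r + 4)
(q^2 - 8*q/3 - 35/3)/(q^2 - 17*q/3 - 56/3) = (q - 5)/(q - 8)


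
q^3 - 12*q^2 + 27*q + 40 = (q - 8)*(q - 5)*(q + 1)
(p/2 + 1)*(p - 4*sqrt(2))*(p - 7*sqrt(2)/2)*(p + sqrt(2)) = p^4/2 - 13*sqrt(2)*p^3/4 + p^3 - 13*sqrt(2)*p^2/2 + 13*p^2/2 + 13*p + 14*sqrt(2)*p + 28*sqrt(2)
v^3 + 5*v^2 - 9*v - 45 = (v - 3)*(v + 3)*(v + 5)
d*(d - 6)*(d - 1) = d^3 - 7*d^2 + 6*d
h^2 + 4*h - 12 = (h - 2)*(h + 6)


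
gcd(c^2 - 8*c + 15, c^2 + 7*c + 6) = 1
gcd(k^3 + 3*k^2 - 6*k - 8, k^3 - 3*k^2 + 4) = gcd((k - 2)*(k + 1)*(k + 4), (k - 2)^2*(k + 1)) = k^2 - k - 2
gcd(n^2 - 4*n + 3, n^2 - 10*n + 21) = n - 3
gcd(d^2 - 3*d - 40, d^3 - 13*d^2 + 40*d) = d - 8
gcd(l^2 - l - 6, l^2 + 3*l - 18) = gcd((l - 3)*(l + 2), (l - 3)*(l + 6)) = l - 3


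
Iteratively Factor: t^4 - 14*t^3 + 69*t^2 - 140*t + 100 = (t - 5)*(t^3 - 9*t^2 + 24*t - 20) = (t - 5)^2*(t^2 - 4*t + 4) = (t - 5)^2*(t - 2)*(t - 2)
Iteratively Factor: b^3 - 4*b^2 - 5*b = (b)*(b^2 - 4*b - 5) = b*(b + 1)*(b - 5)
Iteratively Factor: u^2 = (u)*(u)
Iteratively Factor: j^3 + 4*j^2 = (j + 4)*(j^2) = j*(j + 4)*(j)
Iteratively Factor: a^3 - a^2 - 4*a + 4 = (a - 2)*(a^2 + a - 2) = (a - 2)*(a + 2)*(a - 1)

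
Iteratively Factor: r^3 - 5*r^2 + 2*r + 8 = (r - 2)*(r^2 - 3*r - 4) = (r - 4)*(r - 2)*(r + 1)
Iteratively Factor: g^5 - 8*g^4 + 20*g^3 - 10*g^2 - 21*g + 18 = (g - 2)*(g^4 - 6*g^3 + 8*g^2 + 6*g - 9) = (g - 2)*(g - 1)*(g^3 - 5*g^2 + 3*g + 9) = (g - 3)*(g - 2)*(g - 1)*(g^2 - 2*g - 3) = (g - 3)*(g - 2)*(g - 1)*(g + 1)*(g - 3)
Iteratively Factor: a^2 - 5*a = (a)*(a - 5)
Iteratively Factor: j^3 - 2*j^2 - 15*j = (j)*(j^2 - 2*j - 15) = j*(j + 3)*(j - 5)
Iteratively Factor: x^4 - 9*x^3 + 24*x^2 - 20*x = (x - 5)*(x^3 - 4*x^2 + 4*x) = (x - 5)*(x - 2)*(x^2 - 2*x) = (x - 5)*(x - 2)^2*(x)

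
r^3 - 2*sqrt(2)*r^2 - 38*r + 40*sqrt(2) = (r - 5*sqrt(2))*(r - sqrt(2))*(r + 4*sqrt(2))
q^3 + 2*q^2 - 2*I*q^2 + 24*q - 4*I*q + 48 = (q + 2)*(q - 6*I)*(q + 4*I)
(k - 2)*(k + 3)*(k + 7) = k^3 + 8*k^2 + k - 42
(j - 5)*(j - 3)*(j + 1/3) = j^3 - 23*j^2/3 + 37*j/3 + 5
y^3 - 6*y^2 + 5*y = y*(y - 5)*(y - 1)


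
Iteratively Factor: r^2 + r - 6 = (r - 2)*(r + 3)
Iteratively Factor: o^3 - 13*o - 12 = (o - 4)*(o^2 + 4*o + 3) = (o - 4)*(o + 1)*(o + 3)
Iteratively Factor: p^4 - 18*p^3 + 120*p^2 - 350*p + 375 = (p - 3)*(p^3 - 15*p^2 + 75*p - 125) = (p - 5)*(p - 3)*(p^2 - 10*p + 25) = (p - 5)^2*(p - 3)*(p - 5)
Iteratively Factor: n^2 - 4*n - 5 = (n - 5)*(n + 1)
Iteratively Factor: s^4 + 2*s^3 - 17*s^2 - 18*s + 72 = (s + 4)*(s^3 - 2*s^2 - 9*s + 18) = (s - 3)*(s + 4)*(s^2 + s - 6) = (s - 3)*(s + 3)*(s + 4)*(s - 2)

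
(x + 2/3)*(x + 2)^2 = x^3 + 14*x^2/3 + 20*x/3 + 8/3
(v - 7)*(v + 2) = v^2 - 5*v - 14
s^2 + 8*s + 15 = (s + 3)*(s + 5)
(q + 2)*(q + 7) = q^2 + 9*q + 14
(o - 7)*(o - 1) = o^2 - 8*o + 7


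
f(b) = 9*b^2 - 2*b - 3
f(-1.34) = 15.84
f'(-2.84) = -53.12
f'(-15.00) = -272.00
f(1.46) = 13.26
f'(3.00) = 52.00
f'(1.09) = 17.62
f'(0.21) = 1.78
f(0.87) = 2.07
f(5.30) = 239.21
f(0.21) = -3.02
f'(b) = 18*b - 2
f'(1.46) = 24.28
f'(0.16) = 0.88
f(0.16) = -3.09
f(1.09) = 5.51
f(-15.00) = 2052.00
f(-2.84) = 75.27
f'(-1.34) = -26.12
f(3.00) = 72.00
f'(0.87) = 13.66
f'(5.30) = 93.40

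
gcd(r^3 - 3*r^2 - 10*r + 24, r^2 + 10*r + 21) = r + 3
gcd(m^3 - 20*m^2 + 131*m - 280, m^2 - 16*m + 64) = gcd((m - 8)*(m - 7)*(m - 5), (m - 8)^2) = m - 8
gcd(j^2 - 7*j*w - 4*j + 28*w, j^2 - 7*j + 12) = j - 4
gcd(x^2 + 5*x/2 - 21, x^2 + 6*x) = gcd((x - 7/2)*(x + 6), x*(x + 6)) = x + 6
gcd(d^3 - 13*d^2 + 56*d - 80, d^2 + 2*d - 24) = d - 4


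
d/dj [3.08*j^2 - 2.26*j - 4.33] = 6.16*j - 2.26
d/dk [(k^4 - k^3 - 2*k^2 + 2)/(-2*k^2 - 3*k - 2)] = (-4*k^5 - 7*k^4 - 2*k^3 + 12*k^2 + 16*k + 6)/(4*k^4 + 12*k^3 + 17*k^2 + 12*k + 4)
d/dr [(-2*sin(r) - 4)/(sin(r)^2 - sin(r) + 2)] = 2*(sin(r)^2 + 4*sin(r) - 4)*cos(r)/(sin(r)^2 - sin(r) + 2)^2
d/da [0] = 0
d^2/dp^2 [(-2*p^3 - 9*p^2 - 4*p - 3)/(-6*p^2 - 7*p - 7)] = 4*(-110*p^3 - 258*p^2 + 84*p + 133)/(216*p^6 + 756*p^5 + 1638*p^4 + 2107*p^3 + 1911*p^2 + 1029*p + 343)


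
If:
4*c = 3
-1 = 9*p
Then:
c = 3/4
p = -1/9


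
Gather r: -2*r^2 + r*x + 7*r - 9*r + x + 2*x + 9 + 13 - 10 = -2*r^2 + r*(x - 2) + 3*x + 12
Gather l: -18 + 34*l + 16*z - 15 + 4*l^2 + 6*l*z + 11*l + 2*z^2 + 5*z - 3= 4*l^2 + l*(6*z + 45) + 2*z^2 + 21*z - 36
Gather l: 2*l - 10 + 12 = 2*l + 2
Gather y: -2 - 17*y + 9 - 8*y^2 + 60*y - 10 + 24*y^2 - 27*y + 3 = 16*y^2 + 16*y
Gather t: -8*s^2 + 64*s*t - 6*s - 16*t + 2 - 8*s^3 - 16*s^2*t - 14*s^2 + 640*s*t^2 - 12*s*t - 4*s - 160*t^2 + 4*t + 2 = -8*s^3 - 22*s^2 - 10*s + t^2*(640*s - 160) + t*(-16*s^2 + 52*s - 12) + 4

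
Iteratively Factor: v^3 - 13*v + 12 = (v - 3)*(v^2 + 3*v - 4) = (v - 3)*(v + 4)*(v - 1)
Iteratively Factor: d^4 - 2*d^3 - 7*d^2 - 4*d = (d)*(d^3 - 2*d^2 - 7*d - 4) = d*(d + 1)*(d^2 - 3*d - 4) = d*(d - 4)*(d + 1)*(d + 1)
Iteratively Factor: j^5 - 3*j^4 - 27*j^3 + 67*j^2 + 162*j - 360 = (j - 5)*(j^4 + 2*j^3 - 17*j^2 - 18*j + 72) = (j - 5)*(j - 2)*(j^3 + 4*j^2 - 9*j - 36) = (j - 5)*(j - 2)*(j + 4)*(j^2 - 9) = (j - 5)*(j - 2)*(j + 3)*(j + 4)*(j - 3)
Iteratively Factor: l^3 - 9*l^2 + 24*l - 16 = (l - 4)*(l^2 - 5*l + 4) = (l - 4)*(l - 1)*(l - 4)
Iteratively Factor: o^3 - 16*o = (o - 4)*(o^2 + 4*o) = (o - 4)*(o + 4)*(o)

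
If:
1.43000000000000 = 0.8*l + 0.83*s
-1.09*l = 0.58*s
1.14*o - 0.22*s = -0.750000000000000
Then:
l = -1.88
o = 0.02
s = 3.54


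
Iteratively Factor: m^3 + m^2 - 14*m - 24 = (m + 3)*(m^2 - 2*m - 8) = (m + 2)*(m + 3)*(m - 4)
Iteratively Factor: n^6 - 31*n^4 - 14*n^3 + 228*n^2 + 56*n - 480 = (n + 2)*(n^5 - 2*n^4 - 27*n^3 + 40*n^2 + 148*n - 240) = (n + 2)*(n + 3)*(n^4 - 5*n^3 - 12*n^2 + 76*n - 80) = (n + 2)*(n + 3)*(n + 4)*(n^3 - 9*n^2 + 24*n - 20) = (n - 5)*(n + 2)*(n + 3)*(n + 4)*(n^2 - 4*n + 4) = (n - 5)*(n - 2)*(n + 2)*(n + 3)*(n + 4)*(n - 2)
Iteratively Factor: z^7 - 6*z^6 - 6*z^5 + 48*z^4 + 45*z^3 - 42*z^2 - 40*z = (z)*(z^6 - 6*z^5 - 6*z^4 + 48*z^3 + 45*z^2 - 42*z - 40) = z*(z - 1)*(z^5 - 5*z^4 - 11*z^3 + 37*z^2 + 82*z + 40) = z*(z - 1)*(z + 1)*(z^4 - 6*z^3 - 5*z^2 + 42*z + 40) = z*(z - 1)*(z + 1)*(z + 2)*(z^3 - 8*z^2 + 11*z + 20) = z*(z - 5)*(z - 1)*(z + 1)*(z + 2)*(z^2 - 3*z - 4) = z*(z - 5)*(z - 1)*(z + 1)^2*(z + 2)*(z - 4)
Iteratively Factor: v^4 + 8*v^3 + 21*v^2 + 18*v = (v + 3)*(v^3 + 5*v^2 + 6*v) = v*(v + 3)*(v^2 + 5*v + 6) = v*(v + 3)^2*(v + 2)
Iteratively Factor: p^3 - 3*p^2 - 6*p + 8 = (p - 1)*(p^2 - 2*p - 8) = (p - 4)*(p - 1)*(p + 2)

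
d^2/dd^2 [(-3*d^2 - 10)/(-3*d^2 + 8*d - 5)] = 2*(72*d^3 + 135*d^2 - 720*d + 565)/(27*d^6 - 216*d^5 + 711*d^4 - 1232*d^3 + 1185*d^2 - 600*d + 125)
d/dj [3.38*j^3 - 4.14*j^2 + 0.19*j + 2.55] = 10.14*j^2 - 8.28*j + 0.19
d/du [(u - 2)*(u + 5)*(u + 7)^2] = 4*u^3 + 51*u^2 + 162*u + 7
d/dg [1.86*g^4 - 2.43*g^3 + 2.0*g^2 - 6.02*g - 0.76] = 7.44*g^3 - 7.29*g^2 + 4.0*g - 6.02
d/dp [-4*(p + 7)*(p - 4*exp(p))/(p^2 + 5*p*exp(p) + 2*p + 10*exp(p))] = 4*((p + 7)*(p - 4*exp(p))*(5*p*exp(p) + 2*p + 15*exp(p) + 2) + (-p + (p + 7)*(4*exp(p) - 1) + 4*exp(p))*(p^2 + 5*p*exp(p) + 2*p + 10*exp(p)))/(p^2 + 5*p*exp(p) + 2*p + 10*exp(p))^2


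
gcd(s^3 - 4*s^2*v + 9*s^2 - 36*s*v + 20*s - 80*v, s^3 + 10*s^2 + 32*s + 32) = s + 4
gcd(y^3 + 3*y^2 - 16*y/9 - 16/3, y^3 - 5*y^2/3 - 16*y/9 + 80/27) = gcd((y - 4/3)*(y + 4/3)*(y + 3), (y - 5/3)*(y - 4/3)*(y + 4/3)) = y^2 - 16/9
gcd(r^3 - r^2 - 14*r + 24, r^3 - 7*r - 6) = r - 3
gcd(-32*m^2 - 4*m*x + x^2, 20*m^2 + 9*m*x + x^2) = 4*m + x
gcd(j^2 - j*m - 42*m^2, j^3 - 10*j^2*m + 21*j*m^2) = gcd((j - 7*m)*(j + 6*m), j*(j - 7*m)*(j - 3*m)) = j - 7*m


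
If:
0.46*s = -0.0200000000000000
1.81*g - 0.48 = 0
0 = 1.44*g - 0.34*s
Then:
No Solution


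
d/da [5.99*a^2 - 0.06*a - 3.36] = 11.98*a - 0.06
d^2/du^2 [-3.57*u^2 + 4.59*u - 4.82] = -7.14000000000000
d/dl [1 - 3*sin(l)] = -3*cos(l)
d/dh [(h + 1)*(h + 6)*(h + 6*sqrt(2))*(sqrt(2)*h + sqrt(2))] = sqrt(2)*(h + 1)*((h + 1)*(h + 6) + (h + 1)*(h + 6*sqrt(2)) + 2*(h + 6)*(h + 6*sqrt(2)))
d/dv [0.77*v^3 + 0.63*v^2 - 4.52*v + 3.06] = 2.31*v^2 + 1.26*v - 4.52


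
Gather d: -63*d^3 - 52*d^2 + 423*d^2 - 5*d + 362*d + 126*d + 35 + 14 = -63*d^3 + 371*d^2 + 483*d + 49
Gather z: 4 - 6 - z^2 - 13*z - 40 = -z^2 - 13*z - 42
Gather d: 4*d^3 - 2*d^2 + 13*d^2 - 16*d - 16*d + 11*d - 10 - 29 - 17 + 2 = 4*d^3 + 11*d^2 - 21*d - 54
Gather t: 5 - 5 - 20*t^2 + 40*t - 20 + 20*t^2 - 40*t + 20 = 0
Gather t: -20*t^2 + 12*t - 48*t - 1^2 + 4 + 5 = -20*t^2 - 36*t + 8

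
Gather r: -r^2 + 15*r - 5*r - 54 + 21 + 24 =-r^2 + 10*r - 9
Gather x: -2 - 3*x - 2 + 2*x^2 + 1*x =2*x^2 - 2*x - 4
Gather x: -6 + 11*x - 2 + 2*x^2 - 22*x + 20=2*x^2 - 11*x + 12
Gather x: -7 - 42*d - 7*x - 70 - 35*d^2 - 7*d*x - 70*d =-35*d^2 - 112*d + x*(-7*d - 7) - 77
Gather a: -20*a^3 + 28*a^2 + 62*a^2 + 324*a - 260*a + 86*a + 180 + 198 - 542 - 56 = -20*a^3 + 90*a^2 + 150*a - 220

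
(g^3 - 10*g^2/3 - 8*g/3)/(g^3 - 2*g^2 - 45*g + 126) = g*(3*g^2 - 10*g - 8)/(3*(g^3 - 2*g^2 - 45*g + 126))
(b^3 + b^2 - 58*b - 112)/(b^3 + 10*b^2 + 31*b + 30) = (b^2 - b - 56)/(b^2 + 8*b + 15)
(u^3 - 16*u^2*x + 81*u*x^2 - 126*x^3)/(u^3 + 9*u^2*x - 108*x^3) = (u^2 - 13*u*x + 42*x^2)/(u^2 + 12*u*x + 36*x^2)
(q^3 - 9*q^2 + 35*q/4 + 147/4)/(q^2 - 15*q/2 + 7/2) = (4*q^2 - 8*q - 21)/(2*(2*q - 1))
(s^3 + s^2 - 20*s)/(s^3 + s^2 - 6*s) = (s^2 + s - 20)/(s^2 + s - 6)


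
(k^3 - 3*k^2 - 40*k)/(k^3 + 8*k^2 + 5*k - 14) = k*(k^2 - 3*k - 40)/(k^3 + 8*k^2 + 5*k - 14)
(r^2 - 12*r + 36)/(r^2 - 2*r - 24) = (r - 6)/(r + 4)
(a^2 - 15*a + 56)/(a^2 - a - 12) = (-a^2 + 15*a - 56)/(-a^2 + a + 12)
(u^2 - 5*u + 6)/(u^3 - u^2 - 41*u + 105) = (u - 2)/(u^2 + 2*u - 35)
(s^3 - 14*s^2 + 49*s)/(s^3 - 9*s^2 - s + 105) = s*(s - 7)/(s^2 - 2*s - 15)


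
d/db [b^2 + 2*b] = 2*b + 2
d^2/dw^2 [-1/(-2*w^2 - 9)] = 12*(2*w^2 - 3)/(2*w^2 + 9)^3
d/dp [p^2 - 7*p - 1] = 2*p - 7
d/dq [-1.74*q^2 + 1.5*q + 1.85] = 1.5 - 3.48*q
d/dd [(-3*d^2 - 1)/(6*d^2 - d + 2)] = (3*d^2 - 1)/(36*d^4 - 12*d^3 + 25*d^2 - 4*d + 4)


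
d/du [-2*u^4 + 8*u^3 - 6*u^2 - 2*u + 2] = -8*u^3 + 24*u^2 - 12*u - 2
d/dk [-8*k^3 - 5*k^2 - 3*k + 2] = -24*k^2 - 10*k - 3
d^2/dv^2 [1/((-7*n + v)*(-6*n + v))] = 2*((6*n - v)^2 + (6*n - v)*(7*n - v) + (7*n - v)^2)/((6*n - v)^3*(7*n - v)^3)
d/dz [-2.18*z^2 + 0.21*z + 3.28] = 0.21 - 4.36*z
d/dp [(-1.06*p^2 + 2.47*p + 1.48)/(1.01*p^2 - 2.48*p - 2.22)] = (0.134099999999999*p^2 + 1.7168*p - 1.813)/(1.0201*p^4 - 5.0096*p^3 + 1.666*p^2 + 11.0112*p + 4.9284)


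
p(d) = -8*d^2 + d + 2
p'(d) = 1 - 16*d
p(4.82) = -179.04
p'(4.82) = -76.12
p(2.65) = -51.53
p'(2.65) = -41.40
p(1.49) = -14.27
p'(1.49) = -22.84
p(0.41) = 1.07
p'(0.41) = -5.56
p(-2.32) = -43.38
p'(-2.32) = 38.12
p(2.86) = -60.58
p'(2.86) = -44.76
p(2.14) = -32.50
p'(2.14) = -33.24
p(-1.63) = -20.89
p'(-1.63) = 27.08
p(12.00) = -1138.00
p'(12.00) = -191.00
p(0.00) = 2.00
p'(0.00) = 1.00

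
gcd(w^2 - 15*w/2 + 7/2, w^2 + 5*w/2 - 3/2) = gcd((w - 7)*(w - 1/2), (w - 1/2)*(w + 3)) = w - 1/2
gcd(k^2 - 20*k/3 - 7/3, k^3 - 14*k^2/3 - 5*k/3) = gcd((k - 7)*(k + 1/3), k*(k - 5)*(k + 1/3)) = k + 1/3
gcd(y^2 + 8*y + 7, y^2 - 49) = y + 7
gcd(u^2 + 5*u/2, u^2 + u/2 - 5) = u + 5/2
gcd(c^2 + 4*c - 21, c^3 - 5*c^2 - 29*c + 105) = c - 3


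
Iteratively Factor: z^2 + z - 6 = (z + 3)*(z - 2)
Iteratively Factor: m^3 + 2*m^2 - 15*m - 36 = (m - 4)*(m^2 + 6*m + 9) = (m - 4)*(m + 3)*(m + 3)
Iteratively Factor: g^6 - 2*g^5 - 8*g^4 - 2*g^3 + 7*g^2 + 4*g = (g + 1)*(g^5 - 3*g^4 - 5*g^3 + 3*g^2 + 4*g) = (g + 1)^2*(g^4 - 4*g^3 - g^2 + 4*g) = g*(g + 1)^2*(g^3 - 4*g^2 - g + 4) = g*(g - 4)*(g + 1)^2*(g^2 - 1) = g*(g - 4)*(g + 1)^3*(g - 1)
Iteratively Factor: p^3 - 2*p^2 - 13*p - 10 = (p - 5)*(p^2 + 3*p + 2) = (p - 5)*(p + 1)*(p + 2)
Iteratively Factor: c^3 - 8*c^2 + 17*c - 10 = (c - 2)*(c^2 - 6*c + 5) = (c - 2)*(c - 1)*(c - 5)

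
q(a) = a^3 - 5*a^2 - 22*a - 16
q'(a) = 3*a^2 - 10*a - 22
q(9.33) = 155.66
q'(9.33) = 145.85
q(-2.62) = -10.67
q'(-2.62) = 24.79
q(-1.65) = 2.20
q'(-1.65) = 2.67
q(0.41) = -25.79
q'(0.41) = -25.60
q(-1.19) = 1.41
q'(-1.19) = -5.85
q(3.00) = -100.00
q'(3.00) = -25.00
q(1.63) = -60.81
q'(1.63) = -30.33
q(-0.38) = -8.42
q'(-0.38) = -17.77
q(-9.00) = -952.00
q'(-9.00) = 311.00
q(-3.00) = -22.00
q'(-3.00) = 35.00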